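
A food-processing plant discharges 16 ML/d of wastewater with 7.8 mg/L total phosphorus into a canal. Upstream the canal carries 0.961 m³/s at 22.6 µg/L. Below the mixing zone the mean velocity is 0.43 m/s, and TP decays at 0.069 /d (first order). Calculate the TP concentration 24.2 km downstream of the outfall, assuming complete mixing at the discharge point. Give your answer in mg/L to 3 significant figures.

1.22 mg/L

16 ML/d = 0.1852 m³/s.
22.6 µg/L = 0.0226 mg/L.
After complete mixing, C₀ = (0.1852·7.8 + 0.961·0.0226) / 1.146 = 1.279 mg/L.
Travel time t = 2.42e+04 m / 0.43 m/s = 5.628e+04 s = 0.6514 d.
C = 1.279·exp(−0.069·0.6514) = 1.279·0.956 = 1.223 mg/L.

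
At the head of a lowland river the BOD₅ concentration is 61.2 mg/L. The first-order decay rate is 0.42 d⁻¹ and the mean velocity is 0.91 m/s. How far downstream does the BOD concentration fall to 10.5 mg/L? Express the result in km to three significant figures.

From C = C₀·e^(−kt), t = ln(C₀/C)/k = ln(61.2/10.5)/0.42 = 1.763/0.42 = 4.197 d.
Distance = v·t = 0.91 m/s × 3.626e+05 s = 3.3e+05 m = 330 km.

330 km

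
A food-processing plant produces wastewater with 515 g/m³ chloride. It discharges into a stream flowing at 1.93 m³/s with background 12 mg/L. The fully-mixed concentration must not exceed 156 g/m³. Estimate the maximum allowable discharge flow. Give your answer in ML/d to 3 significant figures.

Mass balance at complete mixing: C_std·(Q_w + Q_r) = Q_w·C_e + Q_r·C_b.
Rearranging, Q_w = Q_r·(C_std − C_b)/(C_e − C_std) = 1.93·(156 − 12) / (515 − 156) = 0.7742 m³/s.
= 66.89 ML/d.

66.9 ML/d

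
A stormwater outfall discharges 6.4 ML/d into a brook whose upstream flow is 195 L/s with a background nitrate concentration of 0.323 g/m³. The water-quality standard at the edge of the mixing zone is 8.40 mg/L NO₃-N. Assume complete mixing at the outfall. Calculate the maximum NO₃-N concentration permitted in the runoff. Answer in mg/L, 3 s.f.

6.4 ML/d = 0.07407 m³/s.
195 L/s = 0.195 m³/s.
Mass balance: 8.4·0.2691 = 0.07407·Cₑ + 0.195·0.323.
Cₑ = (2.26 − 0.06298) / 0.07407 = 29.66 mg/L.

29.7 mg/L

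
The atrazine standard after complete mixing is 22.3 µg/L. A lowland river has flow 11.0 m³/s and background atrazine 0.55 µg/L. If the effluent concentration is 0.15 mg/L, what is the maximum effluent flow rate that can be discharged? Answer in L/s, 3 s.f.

0.55 µg/L = 0.00055 mg/L.
22.3 µg/L = 0.0223 mg/L.
Mass balance at complete mixing: C_std·(Q_w + Q_r) = Q_w·C_e + Q_r·C_b.
Rearranging, Q_w = Q_r·(C_std − C_b)/(C_e − C_std) = 11.0·(0.0223 − 0.00055) / (0.15 − 0.0223) = 1.874 m³/s.
= 1874 L/s.

1870 L/s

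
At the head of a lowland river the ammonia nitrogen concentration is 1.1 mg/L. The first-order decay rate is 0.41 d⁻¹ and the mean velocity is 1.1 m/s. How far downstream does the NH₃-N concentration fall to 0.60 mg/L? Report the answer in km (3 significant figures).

From C = C₀·e^(−kt), t = ln(C₀/C)/k = ln(1.1/0.60)/0.41 = 0.6061/0.41 = 1.478 d.
Distance = v·t = 1.1 m/s × 1.277e+05 s = 1.405e+05 m = 140.5 km.

141 km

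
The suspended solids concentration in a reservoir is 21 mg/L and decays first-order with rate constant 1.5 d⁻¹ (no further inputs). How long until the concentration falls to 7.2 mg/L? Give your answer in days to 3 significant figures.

t = ln(C₀/C)/k = ln(21/7.2)/1.5 = 1.07/1.5 = 0.7136 d.

0.714 d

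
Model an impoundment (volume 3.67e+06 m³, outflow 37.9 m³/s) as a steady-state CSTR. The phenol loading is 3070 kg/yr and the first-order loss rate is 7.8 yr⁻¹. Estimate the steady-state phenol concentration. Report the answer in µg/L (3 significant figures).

Outflow Q = 37.9 m³/s × 3.156e+07 s/yr = 1.196e+09 m³/yr.
Steady-state CSTR mass balance: W = Q·C + k·V·C, so C = W/(Q + kV).
Q + kV = 1.196e+09 + 7.8·3.67e+06 = 1.225e+09 m³/yr.
C = 3070/1.225e+09 = 2.507e-06 kg/m³ = 0.002507 mg/L = 2.507 µg/L.

2.51 µg/L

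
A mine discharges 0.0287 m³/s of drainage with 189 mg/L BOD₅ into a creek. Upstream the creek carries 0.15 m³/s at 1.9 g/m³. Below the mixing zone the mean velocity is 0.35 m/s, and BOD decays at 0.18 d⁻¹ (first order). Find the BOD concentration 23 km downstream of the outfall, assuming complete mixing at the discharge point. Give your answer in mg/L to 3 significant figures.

After complete mixing, C₀ = (0.0287·189 + 0.15·1.9) / 0.1787 = 31.95 mg/L.
Travel time t = 2.3e+04 m / 0.35 m/s = 6.571e+04 s = 0.7606 d.
C = 31.95·exp(−0.18·0.7606) = 31.95·0.8721 = 27.86 mg/L.

27.9 mg/L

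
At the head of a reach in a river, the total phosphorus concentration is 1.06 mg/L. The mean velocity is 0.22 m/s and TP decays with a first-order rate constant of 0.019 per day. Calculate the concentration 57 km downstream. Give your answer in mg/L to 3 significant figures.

1.00 mg/L

Travel time t = 57 km / 0.22 m/s = 5.7e+04/0.22 = 2.591e+05 s = 2.999 d.
First-order decay: C = 1.06·exp(−0.019·2.999) = 1.06·0.9446 = 1.001 mg/L.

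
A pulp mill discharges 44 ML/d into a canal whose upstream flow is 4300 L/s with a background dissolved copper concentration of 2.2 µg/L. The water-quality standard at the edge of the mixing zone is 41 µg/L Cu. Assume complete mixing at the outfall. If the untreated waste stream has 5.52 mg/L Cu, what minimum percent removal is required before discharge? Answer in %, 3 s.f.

44 ML/d = 0.5093 m³/s.
4300 L/s = 4.3 m³/s.
2.2 µg/L = 0.0022 mg/L.
41 µg/L = 0.041 mg/L.
Mass balance: 0.041·4.809 = 0.5093·Cₑ + 4.3·0.0022.
Cₑ = (0.1972 − 0.00946) / 0.5093 = 0.3686 mg/L.
Required removal = 1 − 0.3686/5.52 = 93.32 %.

93.3 %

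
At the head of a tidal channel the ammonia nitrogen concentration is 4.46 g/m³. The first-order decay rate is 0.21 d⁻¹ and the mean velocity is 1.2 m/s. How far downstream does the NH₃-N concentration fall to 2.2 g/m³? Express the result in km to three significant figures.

349 km

From C = C₀·e^(−kt), t = ln(C₀/C)/k = ln(4.46/2.2)/0.21 = 0.7067/0.21 = 3.365 d.
Distance = v·t = 1.2 m/s × 2.908e+05 s = 3.489e+05 m = 348.9 km.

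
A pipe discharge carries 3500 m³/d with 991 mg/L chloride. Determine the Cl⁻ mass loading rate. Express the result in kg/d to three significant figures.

3500 m³/d = 0.04051 m³/s.
Mass flux = Q·C = 0.04051 m³/s × 991 g/m³ = 40.14 g/s.
= 40.14 g/s × 86.4 = 3468 kg/d.

3470 kg/d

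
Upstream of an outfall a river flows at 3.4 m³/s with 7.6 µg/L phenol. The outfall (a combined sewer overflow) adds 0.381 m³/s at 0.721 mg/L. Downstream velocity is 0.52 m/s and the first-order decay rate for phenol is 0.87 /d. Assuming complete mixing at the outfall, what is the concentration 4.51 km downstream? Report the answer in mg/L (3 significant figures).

7.6 µg/L = 0.0076 mg/L.
After complete mixing, C₀ = (0.381·0.721 + 3.4·0.0076) / 3.781 = 0.07949 mg/L.
Travel time t = 4510 m / 0.52 m/s = 8673 s = 0.1004 d.
C = 0.07949·exp(−0.87·0.1004) = 0.07949·0.9164 = 0.07284 mg/L.

0.0728 mg/L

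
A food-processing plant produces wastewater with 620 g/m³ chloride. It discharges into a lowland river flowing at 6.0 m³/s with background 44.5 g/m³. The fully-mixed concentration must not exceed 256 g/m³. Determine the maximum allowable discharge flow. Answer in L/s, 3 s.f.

3490 L/s

Mass balance at complete mixing: C_std·(Q_w + Q_r) = Q_w·C_e + Q_r·C_b.
Rearranging, Q_w = Q_r·(C_std − C_b)/(C_e − C_std) = 6.0·(256 − 44.5) / (620 − 256) = 3.486 m³/s.
= 3486 L/s.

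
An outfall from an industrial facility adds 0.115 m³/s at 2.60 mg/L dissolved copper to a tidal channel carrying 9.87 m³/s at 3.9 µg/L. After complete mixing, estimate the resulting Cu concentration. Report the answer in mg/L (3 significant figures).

3.9 µg/L = 0.0039 mg/L.
Flow-weighted mixing gives C = (0.115·2.6 + 9.87·0.0039) / (0.115 + 9.87) = 0.3375/9.985 = 0.0338 mg/L.

0.0338 mg/L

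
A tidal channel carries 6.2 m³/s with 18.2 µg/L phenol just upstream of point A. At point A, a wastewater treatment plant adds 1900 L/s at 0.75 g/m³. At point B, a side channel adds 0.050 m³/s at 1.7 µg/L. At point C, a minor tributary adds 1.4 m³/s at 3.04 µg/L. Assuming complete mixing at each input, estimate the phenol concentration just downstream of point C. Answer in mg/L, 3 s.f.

0.161 mg/L

18.2 µg/L = 0.0182 mg/L.
1900 L/s = 1.9 m³/s.
After input A: C = (6.2·0.0182 + 1.9·0.75) / 8.1 = 0.1899 mg/L.
1.7 µg/L = 0.0017 mg/L.
After input B: C = (8.1·0.1899 + 0.05·0.0017) / 8.15 = 0.1887 mg/L.
3.04 µg/L = 0.00304 mg/L.
After input C: C = (8.15·0.1887 + 1.4·0.00304) / 9.55 = 0.1615 mg/L.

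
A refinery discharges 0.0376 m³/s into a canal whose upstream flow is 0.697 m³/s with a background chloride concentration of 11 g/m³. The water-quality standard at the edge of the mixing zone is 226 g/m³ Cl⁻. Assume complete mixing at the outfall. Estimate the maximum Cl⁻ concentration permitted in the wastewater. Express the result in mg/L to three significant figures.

4210 mg/L

Mass balance: 226·0.7346 = 0.0376·Cₑ + 0.697·11.
Cₑ = (166 − 7.667) / 0.0376 = 4212 mg/L.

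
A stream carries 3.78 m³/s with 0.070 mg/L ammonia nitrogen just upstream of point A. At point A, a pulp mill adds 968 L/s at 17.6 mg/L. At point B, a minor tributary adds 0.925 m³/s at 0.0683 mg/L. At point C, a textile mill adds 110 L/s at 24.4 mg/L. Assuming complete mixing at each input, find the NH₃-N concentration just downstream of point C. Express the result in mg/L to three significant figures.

968 L/s = 0.968 m³/s.
After input A: C = (3.78·0.07 + 0.968·17.6) / 4.748 = 3.644 mg/L.
After input B: C = (4.748·3.644 + 0.925·0.0683) / 5.673 = 3.061 mg/L.
110 L/s = 0.11 m³/s.
After input C: C = (5.673·3.061 + 0.11·24.4) / 5.783 = 3.467 mg/L.

3.47 mg/L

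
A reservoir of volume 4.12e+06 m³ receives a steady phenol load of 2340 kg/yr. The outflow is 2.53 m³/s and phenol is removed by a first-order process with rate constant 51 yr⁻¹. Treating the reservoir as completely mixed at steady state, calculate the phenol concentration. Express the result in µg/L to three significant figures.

Outflow Q = 2.53 m³/s × 3.156e+07 s/yr = 7.984e+07 m³/yr.
Steady-state CSTR mass balance: W = Q·C + k·V·C, so C = W/(Q + kV).
Q + kV = 7.984e+07 + 51·4.12e+06 = 2.9e+08 m³/yr.
C = 2340/2.9e+08 = 8.07e-06 kg/m³ = 0.00807 mg/L = 8.07 µg/L.

8.07 µg/L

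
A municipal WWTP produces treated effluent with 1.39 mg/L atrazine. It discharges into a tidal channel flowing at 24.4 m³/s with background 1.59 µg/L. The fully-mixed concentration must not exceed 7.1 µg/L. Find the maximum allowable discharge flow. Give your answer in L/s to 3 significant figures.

97.2 L/s

1.59 µg/L = 0.00159 mg/L.
7.1 µg/L = 0.0071 mg/L.
Mass balance at complete mixing: C_std·(Q_w + Q_r) = Q_w·C_e + Q_r·C_b.
Rearranging, Q_w = Q_r·(C_std − C_b)/(C_e − C_std) = 24.4·(0.0071 − 0.00159) / (1.39 − 0.0071) = 0.09722 m³/s.
= 97.22 L/s.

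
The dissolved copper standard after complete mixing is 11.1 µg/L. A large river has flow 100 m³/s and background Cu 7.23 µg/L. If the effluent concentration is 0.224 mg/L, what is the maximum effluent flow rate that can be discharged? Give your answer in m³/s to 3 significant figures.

7.23 µg/L = 0.00723 mg/L.
11.1 µg/L = 0.0111 mg/L.
Mass balance at complete mixing: C_std·(Q_w + Q_r) = Q_w·C_e + Q_r·C_b.
Rearranging, Q_w = Q_r·(C_std − C_b)/(C_e − C_std) = 100·(0.0111 − 0.00723) / (0.224 − 0.0111) = 1.818 m³/s.

1.82 m³/s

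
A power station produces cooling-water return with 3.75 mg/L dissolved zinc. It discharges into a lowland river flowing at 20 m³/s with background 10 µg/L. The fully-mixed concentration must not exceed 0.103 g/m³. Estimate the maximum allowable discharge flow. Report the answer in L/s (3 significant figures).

510 L/s

10 µg/L = 0.01 mg/L.
Mass balance at complete mixing: C_std·(Q_w + Q_r) = Q_w·C_e + Q_r·C_b.
Rearranging, Q_w = Q_r·(C_std − C_b)/(C_e − C_std) = 20·(0.103 − 0.01) / (3.75 − 0.103) = 0.51 m³/s.
= 510 L/s.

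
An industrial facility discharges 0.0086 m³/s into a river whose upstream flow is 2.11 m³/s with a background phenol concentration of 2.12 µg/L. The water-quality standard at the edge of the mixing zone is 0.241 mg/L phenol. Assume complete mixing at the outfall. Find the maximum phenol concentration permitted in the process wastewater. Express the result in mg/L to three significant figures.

2.12 µg/L = 0.00212 mg/L.
Mass balance: 0.241·2.119 = 0.0086·Cₑ + 2.11·0.00212.
Cₑ = (0.5106 − 0.004473) / 0.0086 = 58.85 mg/L.

58.8 mg/L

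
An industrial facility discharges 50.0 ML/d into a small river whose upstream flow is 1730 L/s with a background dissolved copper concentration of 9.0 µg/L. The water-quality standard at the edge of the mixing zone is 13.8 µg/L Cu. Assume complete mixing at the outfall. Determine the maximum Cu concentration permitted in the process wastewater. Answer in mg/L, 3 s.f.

50.0 ML/d = 0.5787 m³/s.
1730 L/s = 1.73 m³/s.
9.0 µg/L = 0.009 mg/L.
13.8 µg/L = 0.0138 mg/L.
Mass balance: 0.0138·2.309 = 0.5787·Cₑ + 1.73·0.009.
Cₑ = (0.03186 − 0.01557) / 0.5787 = 0.02815 mg/L.

0.0281 mg/L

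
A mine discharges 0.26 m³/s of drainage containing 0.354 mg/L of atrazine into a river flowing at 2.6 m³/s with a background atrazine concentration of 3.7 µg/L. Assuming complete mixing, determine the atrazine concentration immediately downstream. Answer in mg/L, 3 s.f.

3.7 µg/L = 0.0037 mg/L.
By mass balance at complete mixing, C = (0.26·0.354 + 2.6·0.0037) / (0.26 + 2.6) = 0.1017/2.86 = 0.03555 mg/L.

0.0355 mg/L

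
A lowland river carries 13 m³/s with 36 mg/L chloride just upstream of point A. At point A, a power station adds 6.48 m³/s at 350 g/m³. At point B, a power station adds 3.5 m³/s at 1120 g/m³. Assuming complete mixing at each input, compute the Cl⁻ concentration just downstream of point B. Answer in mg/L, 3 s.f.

290 mg/L

After input A: C = (13·36 + 6.48·350) / 19.48 = 140.5 mg/L.
After input B: C = (19.48·140.5 + 3.5·1120) / 22.98 = 289.6 mg/L.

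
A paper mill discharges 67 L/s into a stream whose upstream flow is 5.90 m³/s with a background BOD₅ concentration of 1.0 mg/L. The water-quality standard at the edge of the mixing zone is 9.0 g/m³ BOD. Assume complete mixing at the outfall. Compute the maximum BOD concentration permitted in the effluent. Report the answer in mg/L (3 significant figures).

67 L/s = 0.067 m³/s.
Mass balance: 9·5.967 = 0.067·Cₑ + 5.9·1.
Cₑ = (53.7 − 5.9) / 0.067 = 713.5 mg/L.

713 mg/L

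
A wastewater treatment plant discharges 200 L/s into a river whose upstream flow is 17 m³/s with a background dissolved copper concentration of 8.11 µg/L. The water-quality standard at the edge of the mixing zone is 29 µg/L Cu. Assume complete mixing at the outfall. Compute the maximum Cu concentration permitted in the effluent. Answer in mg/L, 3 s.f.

1.80 mg/L

200 L/s = 0.2 m³/s.
8.11 µg/L = 0.00811 mg/L.
29 µg/L = 0.029 mg/L.
Mass balance: 0.029·17.2 = 0.2·Cₑ + 17·0.00811.
Cₑ = (0.4988 − 0.1379) / 0.2 = 1.805 mg/L.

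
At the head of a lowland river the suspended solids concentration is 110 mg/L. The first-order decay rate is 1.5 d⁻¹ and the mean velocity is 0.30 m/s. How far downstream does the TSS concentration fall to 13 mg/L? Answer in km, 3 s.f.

36.9 km

From C = C₀·e^(−kt), t = ln(C₀/C)/k = ln(110/13)/1.5 = 2.136/1.5 = 1.424 d.
Distance = v·t = 0.30 m/s × 1.23e+05 s = 3.69e+04 m = 36.9 km.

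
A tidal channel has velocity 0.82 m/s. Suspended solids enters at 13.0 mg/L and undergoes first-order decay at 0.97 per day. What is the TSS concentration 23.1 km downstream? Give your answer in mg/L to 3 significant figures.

9.48 mg/L

Travel time t = 23.1 km / 0.82 m/s = 2.31e+04/0.82 = 2.817e+04 s = 0.3261 d.
First-order decay: C = 13.0·exp(−0.97·0.3261) = 13.0·0.7289 = 9.475 mg/L.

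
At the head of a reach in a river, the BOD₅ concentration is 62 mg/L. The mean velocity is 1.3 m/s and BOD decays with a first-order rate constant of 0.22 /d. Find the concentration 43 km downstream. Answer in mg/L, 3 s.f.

Travel time t = 43 km / 1.3 m/s = 4.3e+04/1.3 = 3.308e+04 s = 0.3828 d.
First-order decay: C = 62·exp(−0.22·0.3828) = 62·0.9192 = 56.99 mg/L.

57.0 mg/L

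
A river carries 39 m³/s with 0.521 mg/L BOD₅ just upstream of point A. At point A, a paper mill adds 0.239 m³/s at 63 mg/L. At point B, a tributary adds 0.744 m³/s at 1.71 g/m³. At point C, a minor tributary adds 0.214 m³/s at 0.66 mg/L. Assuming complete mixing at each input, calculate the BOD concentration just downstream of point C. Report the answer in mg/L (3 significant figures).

0.915 mg/L

After input A: C = (39·0.521 + 0.239·63) / 39.24 = 0.9016 mg/L.
After input B: C = (39.24·0.9016 + 0.744·1.71) / 39.98 = 0.9166 mg/L.
After input C: C = (39.98·0.9166 + 0.214·0.66) / 40.2 = 0.9152 mg/L.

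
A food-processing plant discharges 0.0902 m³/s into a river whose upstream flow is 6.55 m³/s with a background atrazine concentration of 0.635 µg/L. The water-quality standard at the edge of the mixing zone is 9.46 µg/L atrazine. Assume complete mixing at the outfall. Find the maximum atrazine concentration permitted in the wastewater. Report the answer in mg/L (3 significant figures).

0.635 µg/L = 0.000635 mg/L.
9.46 µg/L = 0.00946 mg/L.
Mass balance: 0.00946·6.64 = 0.0902·Cₑ + 6.55·0.000635.
Cₑ = (0.06282 − 0.004159) / 0.0902 = 0.6503 mg/L.

0.650 mg/L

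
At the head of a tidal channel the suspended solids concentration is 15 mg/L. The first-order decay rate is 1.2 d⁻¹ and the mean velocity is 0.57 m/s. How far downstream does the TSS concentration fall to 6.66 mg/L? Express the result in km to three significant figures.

33.3 km

From C = C₀·e^(−kt), t = ln(C₀/C)/k = ln(15/6.66)/1.2 = 0.8119/1.2 = 0.6766 d.
Distance = v·t = 0.57 m/s × 5.846e+04 s = 3.332e+04 m = 33.32 km.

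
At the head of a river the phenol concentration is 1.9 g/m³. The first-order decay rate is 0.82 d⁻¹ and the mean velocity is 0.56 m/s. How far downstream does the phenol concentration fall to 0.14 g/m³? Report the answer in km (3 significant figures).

From C = C₀·e^(−kt), t = ln(C₀/C)/k = ln(1.9/0.14)/0.82 = 2.608/0.82 = 3.18 d.
Distance = v·t = 0.56 m/s × 2.748e+05 s = 1.539e+05 m = 153.9 km.

154 km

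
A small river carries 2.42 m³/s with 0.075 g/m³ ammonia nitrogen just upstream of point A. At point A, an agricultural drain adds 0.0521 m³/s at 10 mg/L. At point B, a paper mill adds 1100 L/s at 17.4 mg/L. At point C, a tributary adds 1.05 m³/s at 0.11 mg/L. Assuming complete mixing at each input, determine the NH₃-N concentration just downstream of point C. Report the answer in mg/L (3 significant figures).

4.32 mg/L

After input A: C = (2.42·0.075 + 0.0521·10) / 2.472 = 0.2842 mg/L.
1100 L/s = 1.1 m³/s.
After input B: C = (2.472·0.2842 + 1.1·17.4) / 3.572 = 5.555 mg/L.
After input C: C = (3.572·5.555 + 1.05·0.11) / 4.622 = 4.318 mg/L.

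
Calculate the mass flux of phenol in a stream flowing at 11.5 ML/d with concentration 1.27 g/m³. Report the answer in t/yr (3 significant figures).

11.5 ML/d = 0.1331 m³/s.
Mass flux = Q·C = 0.1331 m³/s × 1.27 g/m³ = 0.169 g/s.
= 0.169 g/s × 31.56 = 5.334 t/yr.

5.33 t/yr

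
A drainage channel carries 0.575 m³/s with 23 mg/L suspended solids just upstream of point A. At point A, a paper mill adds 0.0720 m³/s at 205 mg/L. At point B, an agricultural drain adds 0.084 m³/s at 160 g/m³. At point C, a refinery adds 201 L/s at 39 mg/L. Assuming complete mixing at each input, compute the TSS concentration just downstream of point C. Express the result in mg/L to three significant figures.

52.9 mg/L

After input A: C = (0.575·23 + 0.072·205) / 0.647 = 43.25 mg/L.
After input B: C = (0.647·43.25 + 0.084·160) / 0.731 = 56.67 mg/L.
201 L/s = 0.201 m³/s.
After input C: C = (0.731·56.67 + 0.201·39) / 0.932 = 52.86 mg/L.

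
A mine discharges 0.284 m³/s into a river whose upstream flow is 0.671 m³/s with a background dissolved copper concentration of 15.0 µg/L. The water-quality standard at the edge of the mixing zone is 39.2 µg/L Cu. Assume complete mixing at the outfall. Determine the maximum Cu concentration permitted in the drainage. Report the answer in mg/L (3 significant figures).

15.0 µg/L = 0.015 mg/L.
39.2 µg/L = 0.0392 mg/L.
Mass balance: 0.0392·0.955 = 0.284·Cₑ + 0.671·0.015.
Cₑ = (0.03744 − 0.01007) / 0.284 = 0.09638 mg/L.

0.0964 mg/L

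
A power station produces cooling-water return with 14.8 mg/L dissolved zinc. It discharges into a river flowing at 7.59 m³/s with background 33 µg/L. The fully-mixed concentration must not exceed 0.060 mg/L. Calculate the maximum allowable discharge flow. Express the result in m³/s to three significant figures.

0.0139 m³/s

33 µg/L = 0.033 mg/L.
Mass balance at complete mixing: C_std·(Q_w + Q_r) = Q_w·C_e + Q_r·C_b.
Rearranging, Q_w = Q_r·(C_std − C_b)/(C_e − C_std) = 7.59·(0.06 − 0.033) / (14.8 − 0.06) = 0.0139 m³/s.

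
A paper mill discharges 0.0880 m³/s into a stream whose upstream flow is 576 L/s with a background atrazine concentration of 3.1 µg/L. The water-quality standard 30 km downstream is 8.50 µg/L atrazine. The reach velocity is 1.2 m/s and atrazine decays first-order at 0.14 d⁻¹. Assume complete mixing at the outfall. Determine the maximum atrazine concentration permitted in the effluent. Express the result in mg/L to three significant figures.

576 L/s = 0.576 m³/s.
3.1 µg/L = 0.0031 mg/L.
8.50 µg/L = 0.0085 mg/L.
Travel time to the compliance point: t = 3e+04/1.2 = 2.5e+04 s = 0.2894 d; decay factor exp(−0.14·0.2894) = 0.9603.
So the concentration just after mixing may be at most 0.0085/0.9603 = 0.008851 mg/L.
Mass balance: 0.008851·0.664 = 0.088·Cₑ + 0.576·0.0031.
Cₑ = (0.005877 − 0.001786) / 0.088 = 0.0465 mg/L.

0.0465 mg/L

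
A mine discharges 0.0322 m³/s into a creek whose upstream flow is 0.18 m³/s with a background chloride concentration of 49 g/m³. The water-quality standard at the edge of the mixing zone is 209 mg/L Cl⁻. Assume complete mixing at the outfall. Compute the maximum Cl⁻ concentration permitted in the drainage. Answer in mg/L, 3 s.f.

Mass balance: 209·0.2122 = 0.0322·Cₑ + 0.18·49.
Cₑ = (44.35 − 8.82) / 0.0322 = 1103 mg/L.

1100 mg/L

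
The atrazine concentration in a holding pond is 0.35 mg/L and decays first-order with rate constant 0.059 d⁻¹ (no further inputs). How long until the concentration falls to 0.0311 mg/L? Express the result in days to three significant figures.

t = ln(C₀/C)/k = ln(0.35/0.0311)/0.059 = 2.421/0.059 = 41.03 d.

41.0 d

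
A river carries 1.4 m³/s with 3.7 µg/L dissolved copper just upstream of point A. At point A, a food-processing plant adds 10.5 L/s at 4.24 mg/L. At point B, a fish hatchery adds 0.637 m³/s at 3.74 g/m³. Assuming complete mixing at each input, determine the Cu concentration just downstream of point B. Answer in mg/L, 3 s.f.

3.7 µg/L = 0.0037 mg/L.
10.5 L/s = 0.0105 m³/s.
After input A: C = (1.4·0.0037 + 0.0105·4.24) / 1.41 = 0.03524 mg/L.
After input B: C = (1.41·0.03524 + 0.637·3.74) / 2.047 = 1.188 mg/L.

1.19 mg/L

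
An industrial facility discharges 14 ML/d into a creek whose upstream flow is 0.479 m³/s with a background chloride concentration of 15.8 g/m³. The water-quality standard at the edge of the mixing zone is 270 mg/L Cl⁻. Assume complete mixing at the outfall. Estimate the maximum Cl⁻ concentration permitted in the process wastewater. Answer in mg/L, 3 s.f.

14 ML/d = 0.162 m³/s.
Mass balance: 270·0.641 = 0.162·Cₑ + 0.479·15.8.
Cₑ = (173.1 − 7.568) / 0.162 = 1021 mg/L.

1020 mg/L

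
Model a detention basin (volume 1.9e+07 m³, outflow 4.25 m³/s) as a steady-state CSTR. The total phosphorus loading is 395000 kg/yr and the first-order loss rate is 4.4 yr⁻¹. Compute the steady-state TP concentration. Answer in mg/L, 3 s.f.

Outflow Q = 4.25 m³/s × 3.156e+07 s/yr = 1.341e+08 m³/yr.
Steady-state CSTR mass balance: W = Q·C + k·V·C, so C = W/(Q + kV).
Q + kV = 1.341e+08 + 4.4·1.9e+07 = 2.177e+08 m³/yr.
C = 395000/2.177e+08 = 0.001814 kg/m³ = 1.814 mg/L.

1.81 mg/L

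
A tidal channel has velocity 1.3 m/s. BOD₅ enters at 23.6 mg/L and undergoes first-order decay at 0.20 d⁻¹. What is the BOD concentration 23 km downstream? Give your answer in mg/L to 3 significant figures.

Travel time t = 23 km / 1.3 m/s = 2.3e+04/1.3 = 1.769e+04 s = 0.2048 d.
First-order decay: C = 23.6·exp(−0.20·0.2048) = 23.6·0.9599 = 22.65 mg/L.

22.7 mg/L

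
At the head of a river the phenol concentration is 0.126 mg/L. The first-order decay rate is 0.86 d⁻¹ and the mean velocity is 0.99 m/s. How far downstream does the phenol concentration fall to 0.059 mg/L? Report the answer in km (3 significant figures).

From C = C₀·e^(−kt), t = ln(C₀/C)/k = ln(0.126/0.059)/0.86 = 0.7587/0.86 = 0.8823 d.
Distance = v·t = 0.99 m/s × 7.623e+04 s = 7.547e+04 m = 75.47 km.

75.5 km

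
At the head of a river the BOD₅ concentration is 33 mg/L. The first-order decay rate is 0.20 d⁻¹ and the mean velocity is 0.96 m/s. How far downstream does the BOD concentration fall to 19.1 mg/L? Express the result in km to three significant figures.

From C = C₀·e^(−kt), t = ln(C₀/C)/k = ln(33/19.1)/0.20 = 0.5468/0.20 = 2.734 d.
Distance = v·t = 0.96 m/s × 2.362e+05 s = 2.268e+05 m = 226.8 km.

227 km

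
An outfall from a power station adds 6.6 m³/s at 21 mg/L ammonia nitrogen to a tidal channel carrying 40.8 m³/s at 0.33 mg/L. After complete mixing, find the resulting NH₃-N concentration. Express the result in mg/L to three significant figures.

Flow-weighted mixing gives C = (6.6·21 + 40.8·0.33) / (6.6 + 40.8) = 152.1/47.4 = 3.208 mg/L.

3.21 mg/L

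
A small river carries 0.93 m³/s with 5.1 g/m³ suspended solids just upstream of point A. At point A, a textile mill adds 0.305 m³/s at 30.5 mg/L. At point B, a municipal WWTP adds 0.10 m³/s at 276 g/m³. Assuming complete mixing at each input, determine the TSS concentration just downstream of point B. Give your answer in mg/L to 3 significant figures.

After input A: C = (0.93·5.1 + 0.305·30.5) / 1.235 = 11.37 mg/L.
After input B: C = (1.235·11.37 + 0.1·276) / 1.335 = 31.2 mg/L.

31.2 mg/L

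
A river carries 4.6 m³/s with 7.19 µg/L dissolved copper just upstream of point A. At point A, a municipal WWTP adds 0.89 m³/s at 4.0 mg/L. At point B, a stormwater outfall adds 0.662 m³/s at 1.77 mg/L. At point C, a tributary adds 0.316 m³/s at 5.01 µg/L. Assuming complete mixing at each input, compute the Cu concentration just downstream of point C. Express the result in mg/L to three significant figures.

7.19 µg/L = 0.00719 mg/L.
After input A: C = (4.6·0.00719 + 0.89·4) / 5.49 = 0.6545 mg/L.
After input B: C = (5.49·0.6545 + 0.662·1.77) / 6.152 = 0.7745 mg/L.
5.01 µg/L = 0.00501 mg/L.
After input C: C = (6.152·0.7745 + 0.316·0.00501) / 6.468 = 0.7369 mg/L.

0.737 mg/L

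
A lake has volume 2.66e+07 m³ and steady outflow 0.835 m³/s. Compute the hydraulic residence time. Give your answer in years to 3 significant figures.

Q = 0.835 m³/s × 3.156e+07 s/yr = 2.635e+07 m³/yr.
Hydraulic residence time τ = V/Q = 2.66e+07/2.635e+07 = 1.009 yr.

1.01 yr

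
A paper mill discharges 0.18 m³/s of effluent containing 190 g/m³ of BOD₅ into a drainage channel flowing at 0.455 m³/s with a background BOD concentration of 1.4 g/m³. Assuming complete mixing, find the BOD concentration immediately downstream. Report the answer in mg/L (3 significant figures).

54.9 mg/L

Flow-weighted mixing gives C = (0.18·190 + 0.455·1.4) / (0.18 + 0.455) = 34.84/0.635 = 54.86 mg/L.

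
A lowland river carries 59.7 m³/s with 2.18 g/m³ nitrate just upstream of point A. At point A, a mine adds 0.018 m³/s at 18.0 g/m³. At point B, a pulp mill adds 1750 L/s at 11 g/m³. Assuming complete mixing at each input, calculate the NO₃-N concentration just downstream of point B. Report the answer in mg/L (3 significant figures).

After input A: C = (59.7·2.18 + 0.018·18) / 59.72 = 2.185 mg/L.
1750 L/s = 1.75 m³/s.
After input B: C = (59.72·2.185 + 1.75·11) / 61.47 = 2.436 mg/L.

2.44 mg/L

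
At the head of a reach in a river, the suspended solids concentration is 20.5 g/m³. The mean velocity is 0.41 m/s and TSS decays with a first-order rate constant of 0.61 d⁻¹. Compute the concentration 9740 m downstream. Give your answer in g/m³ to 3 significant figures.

17.3 g/m³

Travel time t = 9740 m / 0.41 m/s = 9740/0.41 = 2.376e+04 s = 0.275 d.
First-order decay: C = 20.5·exp(−0.61·0.275) = 20.5·0.8456 = 17.33 g/m³.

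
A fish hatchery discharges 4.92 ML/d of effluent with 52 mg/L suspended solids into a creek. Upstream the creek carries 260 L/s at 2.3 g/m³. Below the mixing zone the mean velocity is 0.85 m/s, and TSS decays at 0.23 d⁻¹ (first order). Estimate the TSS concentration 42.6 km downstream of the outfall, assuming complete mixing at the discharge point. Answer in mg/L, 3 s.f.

4.92 ML/d = 0.05694 m³/s.
260 L/s = 0.26 m³/s.
After complete mixing, C₀ = (0.05694·52 + 0.26·2.3) / 0.3169 = 11.23 mg/L.
Travel time t = 4.26e+04 m / 0.85 m/s = 5.012e+04 s = 0.5801 d.
C = 11.23·exp(−0.23·0.5801) = 11.23·0.8751 = 9.827 mg/L.

9.83 mg/L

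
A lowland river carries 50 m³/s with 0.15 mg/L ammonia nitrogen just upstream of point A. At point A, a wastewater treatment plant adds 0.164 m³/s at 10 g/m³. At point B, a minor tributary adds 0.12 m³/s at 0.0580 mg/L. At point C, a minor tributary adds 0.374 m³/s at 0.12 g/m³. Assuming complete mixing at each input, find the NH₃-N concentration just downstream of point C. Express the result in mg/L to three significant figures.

After input A: C = (50·0.15 + 0.164·10) / 50.16 = 0.1822 mg/L.
After input B: C = (50.16·0.1822 + 0.12·0.058) / 50.28 = 0.1819 mg/L.
After input C: C = (50.28·0.1819 + 0.374·0.12) / 50.66 = 0.1814 mg/L.

0.181 mg/L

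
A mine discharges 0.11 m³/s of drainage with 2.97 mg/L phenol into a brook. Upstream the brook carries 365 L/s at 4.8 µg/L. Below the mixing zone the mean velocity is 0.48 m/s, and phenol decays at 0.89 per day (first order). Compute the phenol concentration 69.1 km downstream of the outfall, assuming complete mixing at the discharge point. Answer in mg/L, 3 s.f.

365 L/s = 0.365 m³/s.
4.8 µg/L = 0.0048 mg/L.
After complete mixing, C₀ = (0.11·2.97 + 0.365·0.0048) / 0.475 = 0.6915 mg/L.
Travel time t = 6.91e+04 m / 0.48 m/s = 1.44e+05 s = 1.666 d.
C = 0.6915·exp(−0.89·1.666) = 0.6915·0.227 = 0.1569 mg/L.

0.157 mg/L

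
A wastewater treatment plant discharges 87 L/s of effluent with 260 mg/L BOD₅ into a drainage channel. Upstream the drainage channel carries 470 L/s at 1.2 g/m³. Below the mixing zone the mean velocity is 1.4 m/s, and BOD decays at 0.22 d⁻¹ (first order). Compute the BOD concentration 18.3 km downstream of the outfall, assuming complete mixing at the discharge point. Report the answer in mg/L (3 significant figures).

87 L/s = 0.087 m³/s.
470 L/s = 0.47 m³/s.
After complete mixing, C₀ = (0.087·260 + 0.47·1.2) / 0.557 = 41.62 mg/L.
Travel time t = 1.83e+04 m / 1.4 m/s = 1.307e+04 s = 0.1513 d.
C = 41.62·exp(−0.22·0.1513) = 41.62·0.9673 = 40.26 mg/L.

40.3 mg/L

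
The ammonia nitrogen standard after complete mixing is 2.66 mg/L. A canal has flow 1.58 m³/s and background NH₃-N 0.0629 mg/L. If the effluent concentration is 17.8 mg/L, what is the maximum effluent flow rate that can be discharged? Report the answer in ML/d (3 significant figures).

23.4 ML/d

Mass balance at complete mixing: C_std·(Q_w + Q_r) = Q_w·C_e + Q_r·C_b.
Rearranging, Q_w = Q_r·(C_std − C_b)/(C_e − C_std) = 1.58·(2.66 − 0.0629) / (17.8 − 2.66) = 0.271 m³/s.
= 23.42 ML/d.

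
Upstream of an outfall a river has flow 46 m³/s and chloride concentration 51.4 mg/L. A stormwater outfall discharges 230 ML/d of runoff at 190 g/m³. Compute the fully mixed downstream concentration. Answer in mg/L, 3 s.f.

230 ML/d = 2.662 m³/s.
Flow-weighted mixing gives C = (2.662·190 + 46·51.4) / (2.662 + 46) = 2870/48.66 = 58.98 mg/L.

59.0 mg/L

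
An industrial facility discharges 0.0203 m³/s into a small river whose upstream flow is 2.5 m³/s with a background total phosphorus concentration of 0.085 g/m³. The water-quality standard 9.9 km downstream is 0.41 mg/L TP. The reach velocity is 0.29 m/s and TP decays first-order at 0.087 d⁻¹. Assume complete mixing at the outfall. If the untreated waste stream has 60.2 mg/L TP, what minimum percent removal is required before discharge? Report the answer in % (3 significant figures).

29.9 %

Travel time to the compliance point: t = 9900/0.29 = 3.414e+04 s = 0.3951 d; decay factor exp(−0.087·0.3951) = 0.9662.
So the concentration just after mixing may be at most 0.41/0.9662 = 0.4243 mg/L.
Mass balance: 0.4243·2.52 = 0.0203·Cₑ + 2.5·0.085.
Cₑ = (1.069 − 0.2125) / 0.0203 = 42.21 mg/L.
Required removal = 1 − 42.21/60.2 = 29.88 %.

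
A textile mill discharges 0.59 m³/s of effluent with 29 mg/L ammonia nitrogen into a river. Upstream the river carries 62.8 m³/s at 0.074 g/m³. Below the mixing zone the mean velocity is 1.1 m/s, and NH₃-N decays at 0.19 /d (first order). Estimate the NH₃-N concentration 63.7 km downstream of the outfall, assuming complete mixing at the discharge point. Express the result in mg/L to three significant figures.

0.302 mg/L

After complete mixing, C₀ = (0.59·29 + 62.8·0.074) / 63.39 = 0.3432 mg/L.
Travel time t = 6.37e+04 m / 1.1 m/s = 5.791e+04 s = 0.6702 d.
C = 0.3432·exp(−0.19·0.6702) = 0.3432·0.8804 = 0.3022 mg/L.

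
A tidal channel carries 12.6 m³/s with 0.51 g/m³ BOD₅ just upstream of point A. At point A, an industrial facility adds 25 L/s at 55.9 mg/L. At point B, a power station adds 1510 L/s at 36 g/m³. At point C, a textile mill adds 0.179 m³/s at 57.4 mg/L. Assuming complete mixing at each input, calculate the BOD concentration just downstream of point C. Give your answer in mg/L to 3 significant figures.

25 L/s = 0.025 m³/s.
After input A: C = (12.6·0.51 + 0.025·55.9) / 12.62 = 0.6197 mg/L.
1510 L/s = 1.51 m³/s.
After input B: C = (12.62·0.6197 + 1.51·36) / 14.13 = 4.399 mg/L.
After input C: C = (14.13·4.399 + 0.179·57.4) / 14.31 = 5.062 mg/L.

5.06 mg/L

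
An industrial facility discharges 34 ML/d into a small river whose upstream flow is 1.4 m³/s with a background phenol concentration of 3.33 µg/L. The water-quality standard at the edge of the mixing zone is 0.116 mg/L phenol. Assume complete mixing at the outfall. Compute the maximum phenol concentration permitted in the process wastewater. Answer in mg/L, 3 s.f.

0.517 mg/L

34 ML/d = 0.3935 m³/s.
3.33 µg/L = 0.00333 mg/L.
Mass balance: 0.116·1.794 = 0.3935·Cₑ + 1.4·0.00333.
Cₑ = (0.208 − 0.004662) / 0.3935 = 0.5168 mg/L.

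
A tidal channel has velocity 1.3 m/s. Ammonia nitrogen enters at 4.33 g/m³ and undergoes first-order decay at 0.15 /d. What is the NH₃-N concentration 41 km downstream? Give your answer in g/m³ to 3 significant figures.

Travel time t = 41 km / 1.3 m/s = 4.1e+04/1.3 = 3.154e+04 s = 0.365 d.
First-order decay: C = 4.33·exp(−0.15·0.365) = 4.33·0.9467 = 4.099 g/m³.

4.10 g/m³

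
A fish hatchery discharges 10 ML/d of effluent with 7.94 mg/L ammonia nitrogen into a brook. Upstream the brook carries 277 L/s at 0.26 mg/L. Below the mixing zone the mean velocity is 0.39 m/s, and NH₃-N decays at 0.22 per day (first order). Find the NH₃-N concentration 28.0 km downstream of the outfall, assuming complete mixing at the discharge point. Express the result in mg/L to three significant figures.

10 ML/d = 0.1157 m³/s.
277 L/s = 0.277 m³/s.
After complete mixing, C₀ = (0.1157·7.94 + 0.277·0.26) / 0.3927 = 2.523 mg/L.
Travel time t = 2.8e+04 m / 0.39 m/s = 7.179e+04 s = 0.831 d.
C = 2.523·exp(−0.22·0.831) = 2.523·0.8329 = 2.102 mg/L.

2.10 mg/L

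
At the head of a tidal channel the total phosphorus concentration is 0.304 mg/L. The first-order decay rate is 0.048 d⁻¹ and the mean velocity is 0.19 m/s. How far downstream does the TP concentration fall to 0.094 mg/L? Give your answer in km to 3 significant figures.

401 km

From C = C₀·e^(−kt), t = ln(C₀/C)/k = ln(0.304/0.094)/0.048 = 1.174/0.048 = 24.45 d.
Distance = v·t = 0.19 m/s × 2.113e+06 s = 4.014e+05 m = 401.4 km.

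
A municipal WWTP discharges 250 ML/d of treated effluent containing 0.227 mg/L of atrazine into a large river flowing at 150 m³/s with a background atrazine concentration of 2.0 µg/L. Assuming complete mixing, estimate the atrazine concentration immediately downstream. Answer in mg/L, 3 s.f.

250 ML/d = 2.894 m³/s.
2.0 µg/L = 0.002 mg/L.
Conservation of mass across the mixing zone: C = (2.894·0.227 + 150·0.002) / (2.894 + 150) = 0.9568/152.9 = 0.006258 mg/L.

0.00626 mg/L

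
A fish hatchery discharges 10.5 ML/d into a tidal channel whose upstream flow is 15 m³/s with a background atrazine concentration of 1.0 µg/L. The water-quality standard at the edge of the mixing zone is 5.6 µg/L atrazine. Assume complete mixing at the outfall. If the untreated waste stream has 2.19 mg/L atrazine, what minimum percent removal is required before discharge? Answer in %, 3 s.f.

73.8 %

10.5 ML/d = 0.1215 m³/s.
1.0 µg/L = 0.001 mg/L.
5.6 µg/L = 0.0056 mg/L.
Mass balance: 0.0056·15.12 = 0.1215·Cₑ + 15·0.001.
Cₑ = (0.08468 − 0.015) / 0.1215 = 0.5734 mg/L.
Required removal = 1 − 0.5734/2.19 = 73.82 %.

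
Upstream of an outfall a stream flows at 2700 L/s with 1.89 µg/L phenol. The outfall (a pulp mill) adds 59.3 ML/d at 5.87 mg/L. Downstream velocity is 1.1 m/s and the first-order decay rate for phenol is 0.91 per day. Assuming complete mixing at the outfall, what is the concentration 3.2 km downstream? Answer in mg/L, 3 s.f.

59.3 ML/d = 0.6863 m³/s.
2700 L/s = 2.7 m³/s.
1.89 µg/L = 0.00189 mg/L.
After complete mixing, C₀ = (0.6863·5.87 + 2.7·0.00189) / 3.386 = 1.191 mg/L.
Travel time t = 3200 m / 1.1 m/s = 2909 s = 0.03367 d.
C = 1.191·exp(−0.91·0.03367) = 1.191·0.9698 = 1.155 mg/L.

1.16 mg/L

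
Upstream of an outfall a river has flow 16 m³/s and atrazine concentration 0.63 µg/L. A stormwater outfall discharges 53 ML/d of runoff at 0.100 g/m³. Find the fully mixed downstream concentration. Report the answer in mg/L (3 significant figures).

0.00430 mg/L

53 ML/d = 0.6134 m³/s.
0.63 µg/L = 0.00063 mg/L.
Flow-weighted mixing gives C = (0.6134·0.1 + 16·0.00063) / (0.6134 + 16) = 0.07142/16.61 = 0.004299 mg/L.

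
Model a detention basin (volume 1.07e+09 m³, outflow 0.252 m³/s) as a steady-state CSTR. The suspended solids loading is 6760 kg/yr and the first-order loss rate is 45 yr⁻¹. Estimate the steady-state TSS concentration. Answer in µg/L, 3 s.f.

0.140 µg/L

Outflow Q = 0.252 m³/s × 3.156e+07 s/yr = 7.953e+06 m³/yr.
Steady-state CSTR mass balance: W = Q·C + k·V·C, so C = W/(Q + kV).
Q + kV = 7.953e+06 + 45·1.07e+09 = 4.816e+10 m³/yr.
C = 6760/4.816e+10 = 1.404e-07 kg/m³ = 0.0001404 mg/L = 0.1404 µg/L.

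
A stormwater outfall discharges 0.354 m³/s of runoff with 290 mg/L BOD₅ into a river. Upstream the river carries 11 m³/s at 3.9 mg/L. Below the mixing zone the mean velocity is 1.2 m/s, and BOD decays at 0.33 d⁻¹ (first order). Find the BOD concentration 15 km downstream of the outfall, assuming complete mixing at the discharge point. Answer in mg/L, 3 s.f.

After complete mixing, C₀ = (0.354·290 + 11·3.9) / 11.35 = 12.82 mg/L.
Travel time t = 1.5e+04 m / 1.2 m/s = 1.25e+04 s = 0.1447 d.
C = 12.82·exp(−0.33·0.1447) = 12.82·0.9534 = 12.22 mg/L.

12.2 mg/L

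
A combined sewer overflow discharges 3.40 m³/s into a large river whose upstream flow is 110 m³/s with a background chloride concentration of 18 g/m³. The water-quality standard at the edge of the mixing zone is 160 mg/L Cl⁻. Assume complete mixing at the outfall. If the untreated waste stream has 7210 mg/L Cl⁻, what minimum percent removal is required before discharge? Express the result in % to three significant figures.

34.1 %

Mass balance: 160·113.4 = 3.4·Cₑ + 110·18.
Cₑ = (1.814e+04 − 1980) / 3.4 = 4754 mg/L.
Required removal = 1 − 4754/7210 = 34.06 %.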